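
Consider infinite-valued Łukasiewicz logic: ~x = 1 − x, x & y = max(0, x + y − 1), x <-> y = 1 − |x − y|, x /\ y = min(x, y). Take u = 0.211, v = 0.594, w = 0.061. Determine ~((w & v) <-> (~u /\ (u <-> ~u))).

w & v = max(0, 0.061 + 0.594 − 1) = max(0, -0.345) = 0.000
~u = 1 − 0.211 = 0.789
u <-> ~u = 1 − |0.211 − 0.789| = 1 − 0.578 = 0.422
~u /\ (u <-> ~u) = min(0.789, 0.422) = 0.422
(w & v) <-> (~u /\ (u <-> ~u)) = 1 − |0.000 − 0.422| = 1 − 0.422 = 0.578
~((w & v) <-> (~u /\ (u <-> ~u))) = 1 − 0.578 = 0.422

0.422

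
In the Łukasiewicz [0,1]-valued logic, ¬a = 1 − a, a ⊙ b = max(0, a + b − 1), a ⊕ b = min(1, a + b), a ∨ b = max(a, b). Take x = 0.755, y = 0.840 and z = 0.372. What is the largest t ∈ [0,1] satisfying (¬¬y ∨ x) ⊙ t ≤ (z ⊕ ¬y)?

0.692

¬y = 1 − 0.840 = 0.160
¬¬y = 1 − 0.160 = 0.840
¬¬y ∨ x = max(0.840, 0.755) = 0.840
So the left factor is ¬¬y ∨ x = 0.840.
z ⊕ ¬y = min(1, 0.372 + 0.160) = min(1, 0.532) = 0.532
So the right-hand bound is z ⊕ ¬y = 0.532.
The residuum of the Łukasiewicz t-norm gives the supremum: min(1, 1 − 0.840 + 0.532).
1 − 0.840 + 0.532 = 0.692, so t = min(1, 0.692) = 0.692.
Check: 0.840 ⊙ 0.692 = max(0, 0.532) = 0.532 ≤ 0.532.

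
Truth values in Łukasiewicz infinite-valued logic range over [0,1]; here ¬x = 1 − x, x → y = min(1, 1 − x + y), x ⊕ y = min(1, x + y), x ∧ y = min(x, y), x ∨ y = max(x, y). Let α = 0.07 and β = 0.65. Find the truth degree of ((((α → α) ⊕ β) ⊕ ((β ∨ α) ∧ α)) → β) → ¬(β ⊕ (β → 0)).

0.35

α → α = min(1, 1 − 0.07 + 0.07) = min(1, 1.00) = 1.00
(α → α) ⊕ β = min(1, 1.00 + 0.65) = min(1, 1.65) = 1.00
β ∨ α = max(0.65, 0.07) = 0.65
(β ∨ α) ∧ α = min(0.65, 0.07) = 0.07
((α → α) ⊕ β) ⊕ ((β ∨ α) ∧ α) = min(1, 1.00 + 0.07) = min(1, 1.07) = 1.00
(((α → α) ⊕ β) ⊕ ((β ∨ α) ∧ α)) → β = min(1, 1 − 1.00 + 0.65) = min(1, 0.65) = 0.65
β → 0 = min(1, 1 − 0.65 + 0.00) = min(1, 0.35) = 0.35
β ⊕ (β → 0) = min(1, 0.65 + 0.35) = min(1, 1.00) = 1.00
¬(β ⊕ (β → 0)) = 1 − 1.00 = 0.00
((((α → α) ⊕ β) ⊕ ((β ∨ α) ∧ α)) → β) → ¬(β ⊕ (β → 0)) = min(1, 1 − 0.65 + 0.00) = min(1, 0.35) = 0.35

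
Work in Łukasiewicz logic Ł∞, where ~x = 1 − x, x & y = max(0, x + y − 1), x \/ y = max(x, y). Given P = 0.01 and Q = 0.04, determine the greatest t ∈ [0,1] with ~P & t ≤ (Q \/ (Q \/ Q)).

0.05

~P = 1 − 0.01 = 0.99
So the left factor is ~P = 0.99.
Q \/ Q = max(0.04, 0.04) = 0.04
Q \/ (Q \/ Q) = max(0.04, 0.04) = 0.04
So the right-hand bound is Q \/ (Q \/ Q) = 0.04.
The residuum of the Łukasiewicz t-norm gives the supremum: min(1, 1 − 0.99 + 0.04).
1 − 0.99 + 0.04 = 0.05, so t = min(1, 0.05) = 0.05.
Check: 0.99 & 0.05 = max(0, 0.04) = 0.04 ≤ 0.04.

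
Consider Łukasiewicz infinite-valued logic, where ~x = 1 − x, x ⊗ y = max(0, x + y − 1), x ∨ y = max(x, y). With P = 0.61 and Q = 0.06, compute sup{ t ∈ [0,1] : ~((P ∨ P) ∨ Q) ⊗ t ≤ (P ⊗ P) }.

P ∨ P = max(0.61, 0.61) = 0.61
(P ∨ P) ∨ Q = max(0.61, 0.06) = 0.61
~((P ∨ P) ∨ Q) = 1 − 0.61 = 0.39
So the left factor is ~((P ∨ P) ∨ Q) = 0.39.
P ⊗ P = max(0, 0.61 + 0.61 − 1) = max(0, 0.22) = 0.22
So the right-hand bound is P ⊗ P = 0.22.
The residuum of the Łukasiewicz t-norm gives the supremum: min(1, 1 − 0.39 + 0.22).
1 − 0.39 + 0.22 = 0.83, so t = min(1, 0.83) = 0.83.
Check: 0.39 ⊗ 0.83 = max(0, 0.22) = 0.22 ≤ 0.22.

0.83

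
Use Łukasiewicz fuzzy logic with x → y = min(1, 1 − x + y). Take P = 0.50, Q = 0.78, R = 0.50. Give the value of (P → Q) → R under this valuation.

0.50

P → Q = min(1, 1 − 0.50 + 0.78) = min(1, 1.28) = 1.00
(P → Q) → R = min(1, 1 − 1.00 + 0.50) = min(1, 0.50) = 0.50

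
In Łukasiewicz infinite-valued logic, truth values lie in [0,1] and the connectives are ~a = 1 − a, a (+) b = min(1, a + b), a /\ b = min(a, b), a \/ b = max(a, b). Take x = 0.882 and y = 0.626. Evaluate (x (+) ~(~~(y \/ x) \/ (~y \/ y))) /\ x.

y \/ x = max(0.626, 0.882) = 0.882
~(y \/ x) = 1 − 0.882 = 0.118
~~(y \/ x) = 1 − 0.118 = 0.882
~y = 1 − 0.626 = 0.374
~y \/ y = max(0.374, 0.626) = 0.626
~~(y \/ x) \/ (~y \/ y) = max(0.882, 0.626) = 0.882
~(~~(y \/ x) \/ (~y \/ y)) = 1 − 0.882 = 0.118
x (+) ~(~~(y \/ x) \/ (~y \/ y)) = min(1, 0.882 + 0.118) = min(1, 1.000) = 1.000
(x (+) ~(~~(y \/ x) \/ (~y \/ y))) /\ x = min(1.000, 0.882) = 0.882

0.882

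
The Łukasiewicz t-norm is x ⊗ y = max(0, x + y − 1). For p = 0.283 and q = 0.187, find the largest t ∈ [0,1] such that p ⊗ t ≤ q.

The residuum of the Łukasiewicz t-norm gives the supremum: min(1, 1 − 0.283 + 0.187).
1 − 0.283 + 0.187 = 0.904, so t = min(1, 0.904) = 0.904.
Check: 0.283 ⊗ 0.904 = max(0, 0.187) = 0.187 ≤ 0.187.

0.904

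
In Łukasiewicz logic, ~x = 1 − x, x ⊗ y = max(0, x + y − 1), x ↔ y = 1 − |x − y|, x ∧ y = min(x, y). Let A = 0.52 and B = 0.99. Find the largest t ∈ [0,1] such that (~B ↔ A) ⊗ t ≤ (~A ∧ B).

0.99

~B = 1 − 0.99 = 0.01
~B ↔ A = 1 − |0.01 − 0.52| = 1 − 0.51 = 0.49
So the left factor is ~B ↔ A = 0.49.
~A = 1 − 0.52 = 0.48
~A ∧ B = min(0.48, 0.99) = 0.48
So the right-hand bound is ~A ∧ B = 0.48.
The residuum of the Łukasiewicz t-norm gives the supremum: min(1, 1 − 0.49 + 0.48).
1 − 0.49 + 0.48 = 0.99, so t = min(1, 0.99) = 0.99.
Check: 0.49 ⊗ 0.99 = max(0, 0.48) = 0.48 ≤ 0.48.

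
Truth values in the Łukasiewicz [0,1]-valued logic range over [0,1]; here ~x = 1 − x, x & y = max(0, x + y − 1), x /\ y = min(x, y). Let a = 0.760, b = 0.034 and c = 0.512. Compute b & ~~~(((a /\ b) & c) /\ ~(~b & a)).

a /\ b = min(0.760, 0.034) = 0.034
(a /\ b) & c = max(0, 0.034 + 0.512 − 1) = max(0, -0.454) = 0.000
~b = 1 − 0.034 = 0.966
~b & a = max(0, 0.966 + 0.760 − 1) = max(0, 0.726) = 0.726
~(~b & a) = 1 − 0.726 = 0.274
((a /\ b) & c) /\ ~(~b & a) = min(0.000, 0.274) = 0.000
~(((a /\ b) & c) /\ ~(~b & a)) = 1 − 0.000 = 1.000
~~(((a /\ b) & c) /\ ~(~b & a)) = 1 − 1.000 = 0.000
~~~(((a /\ b) & c) /\ ~(~b & a)) = 1 − 0.000 = 1.000
b & ~~~(((a /\ b) & c) /\ ~(~b & a)) = max(0, 0.034 + 1.000 − 1) = max(0, 0.034) = 0.034

0.034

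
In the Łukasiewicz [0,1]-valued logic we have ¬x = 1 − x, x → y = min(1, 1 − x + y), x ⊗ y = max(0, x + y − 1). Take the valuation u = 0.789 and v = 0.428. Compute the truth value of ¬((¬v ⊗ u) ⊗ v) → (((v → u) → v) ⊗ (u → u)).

0.428

¬v = 1 − 0.428 = 0.572
¬v ⊗ u = max(0, 0.572 + 0.789 − 1) = max(0, 0.361) = 0.361
(¬v ⊗ u) ⊗ v = max(0, 0.361 + 0.428 − 1) = max(0, -0.211) = 0.000
¬((¬v ⊗ u) ⊗ v) = 1 − 0.000 = 1.000
v → u = min(1, 1 − 0.428 + 0.789) = min(1, 1.361) = 1.000
(v → u) → v = min(1, 1 − 1.000 + 0.428) = min(1, 0.428) = 0.428
u → u = min(1, 1 − 0.789 + 0.789) = min(1, 1.000) = 1.000
((v → u) → v) ⊗ (u → u) = max(0, 0.428 + 1.000 − 1) = max(0, 0.428) = 0.428
¬((¬v ⊗ u) ⊗ v) → (((v → u) → v) ⊗ (u → u)) = min(1, 1 − 1.000 + 0.428) = min(1, 0.428) = 0.428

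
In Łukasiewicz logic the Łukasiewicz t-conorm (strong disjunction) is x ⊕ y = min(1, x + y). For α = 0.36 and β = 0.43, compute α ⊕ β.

α ⊕ β = min(1, 0.36 + 0.43) = min(1, 0.79) = 0.79
For comparison, the Gödel t-conorm max(x, y) would give 0.43.

0.79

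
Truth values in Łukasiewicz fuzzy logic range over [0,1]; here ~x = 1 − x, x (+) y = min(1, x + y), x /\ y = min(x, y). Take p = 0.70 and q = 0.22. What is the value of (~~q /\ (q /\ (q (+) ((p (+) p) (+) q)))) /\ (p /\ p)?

0.22

~q = 1 − 0.22 = 0.78
~~q = 1 − 0.78 = 0.22
p (+) p = min(1, 0.70 + 0.70) = min(1, 1.40) = 1.00
(p (+) p) (+) q = min(1, 1.00 + 0.22) = min(1, 1.22) = 1.00
q (+) ((p (+) p) (+) q) = min(1, 0.22 + 1.00) = min(1, 1.22) = 1.00
q /\ (q (+) ((p (+) p) (+) q)) = min(0.22, 1.00) = 0.22
~~q /\ (q /\ (q (+) ((p (+) p) (+) q))) = min(0.22, 0.22) = 0.22
p /\ p = min(0.70, 0.70) = 0.70
(~~q /\ (q /\ (q (+) ((p (+) p) (+) q)))) /\ (p /\ p) = min(0.22, 0.70) = 0.22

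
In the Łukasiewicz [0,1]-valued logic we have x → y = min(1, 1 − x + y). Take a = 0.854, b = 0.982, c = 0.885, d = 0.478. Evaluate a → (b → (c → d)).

0.757

c → d = min(1, 1 − 0.885 + 0.478) = min(1, 0.593) = 0.593
b → (c → d) = min(1, 1 − 0.982 + 0.593) = min(1, 0.611) = 0.611
a → (b → (c → d)) = min(1, 1 − 0.854 + 0.611) = min(1, 0.757) = 0.757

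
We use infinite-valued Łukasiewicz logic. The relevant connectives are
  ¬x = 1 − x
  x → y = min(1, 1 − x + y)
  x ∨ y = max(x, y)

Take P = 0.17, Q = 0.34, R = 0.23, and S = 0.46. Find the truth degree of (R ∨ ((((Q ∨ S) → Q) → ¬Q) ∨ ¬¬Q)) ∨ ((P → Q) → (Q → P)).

Q ∨ S = max(0.34, 0.46) = 0.46
(Q ∨ S) → Q = min(1, 1 − 0.46 + 0.34) = min(1, 0.88) = 0.88
¬Q = 1 − 0.34 = 0.66
((Q ∨ S) → Q) → ¬Q = min(1, 1 − 0.88 + 0.66) = min(1, 0.78) = 0.78
¬¬Q = 1 − 0.66 = 0.34
(((Q ∨ S) → Q) → ¬Q) ∨ ¬¬Q = max(0.78, 0.34) = 0.78
R ∨ ((((Q ∨ S) → Q) → ¬Q) ∨ ¬¬Q) = max(0.23, 0.78) = 0.78
P → Q = min(1, 1 − 0.17 + 0.34) = min(1, 1.17) = 1.00
Q → P = min(1, 1 − 0.34 + 0.17) = min(1, 0.83) = 0.83
(P → Q) → (Q → P) = min(1, 1 − 1.00 + 0.83) = min(1, 0.83) = 0.83
(R ∨ ((((Q ∨ S) → Q) → ¬Q) ∨ ¬¬Q)) ∨ ((P → Q) → (Q → P)) = max(0.78, 0.83) = 0.83

0.83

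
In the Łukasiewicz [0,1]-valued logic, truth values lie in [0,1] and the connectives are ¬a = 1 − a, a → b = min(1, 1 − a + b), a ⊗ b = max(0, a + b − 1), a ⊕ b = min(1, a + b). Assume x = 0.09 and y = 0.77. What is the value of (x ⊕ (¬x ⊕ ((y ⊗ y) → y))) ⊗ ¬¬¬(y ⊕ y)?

0.00

¬x = 1 − 0.09 = 0.91
y ⊗ y = max(0, 0.77 + 0.77 − 1) = max(0, 0.54) = 0.54
(y ⊗ y) → y = min(1, 1 − 0.54 + 0.77) = min(1, 1.23) = 1.00
¬x ⊕ ((y ⊗ y) → y) = min(1, 0.91 + 1.00) = min(1, 1.91) = 1.00
x ⊕ (¬x ⊕ ((y ⊗ y) → y)) = min(1, 0.09 + 1.00) = min(1, 1.09) = 1.00
y ⊕ y = min(1, 0.77 + 0.77) = min(1, 1.54) = 1.00
¬(y ⊕ y) = 1 − 1.00 = 0.00
¬¬(y ⊕ y) = 1 − 0.00 = 1.00
¬¬¬(y ⊕ y) = 1 − 1.00 = 0.00
(x ⊕ (¬x ⊕ ((y ⊗ y) → y))) ⊗ ¬¬¬(y ⊕ y) = max(0, 1.00 + 0.00 − 1) = max(0, 0.00) = 0.00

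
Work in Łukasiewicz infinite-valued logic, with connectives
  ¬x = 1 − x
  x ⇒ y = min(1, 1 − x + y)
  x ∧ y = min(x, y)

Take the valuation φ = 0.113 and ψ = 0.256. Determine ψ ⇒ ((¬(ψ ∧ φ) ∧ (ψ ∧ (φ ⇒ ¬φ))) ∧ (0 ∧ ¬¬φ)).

0.744

ψ ∧ φ = min(0.256, 0.113) = 0.113
¬(ψ ∧ φ) = 1 − 0.113 = 0.887
¬φ = 1 − 0.113 = 0.887
φ ⇒ ¬φ = min(1, 1 − 0.113 + 0.887) = min(1, 1.774) = 1.000
ψ ∧ (φ ⇒ ¬φ) = min(0.256, 1.000) = 0.256
¬(ψ ∧ φ) ∧ (ψ ∧ (φ ⇒ ¬φ)) = min(0.887, 0.256) = 0.256
¬¬φ = 1 − 0.887 = 0.113
0 ∧ ¬¬φ = min(0.000, 0.113) = 0.000
(¬(ψ ∧ φ) ∧ (ψ ∧ (φ ⇒ ¬φ))) ∧ (0 ∧ ¬¬φ) = min(0.256, 0.000) = 0.000
ψ ⇒ ((¬(ψ ∧ φ) ∧ (ψ ∧ (φ ⇒ ¬φ))) ∧ (0 ∧ ¬¬φ)) = min(1, 1 − 0.256 + 0.000) = min(1, 0.744) = 0.744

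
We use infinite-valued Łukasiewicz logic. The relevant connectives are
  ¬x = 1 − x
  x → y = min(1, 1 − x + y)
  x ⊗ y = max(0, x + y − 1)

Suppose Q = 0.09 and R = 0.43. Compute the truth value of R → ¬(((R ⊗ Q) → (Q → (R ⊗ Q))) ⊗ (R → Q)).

R ⊗ Q = max(0, 0.43 + 0.09 − 1) = max(0, -0.48) = 0.00
Q → (R ⊗ Q) = min(1, 1 − 0.09 + 0.00) = min(1, 0.91) = 0.91
(R ⊗ Q) → (Q → (R ⊗ Q)) = min(1, 1 − 0.00 + 0.91) = min(1, 1.91) = 1.00
R → Q = min(1, 1 − 0.43 + 0.09) = min(1, 0.66) = 0.66
((R ⊗ Q) → (Q → (R ⊗ Q))) ⊗ (R → Q) = max(0, 1.00 + 0.66 − 1) = max(0, 0.66) = 0.66
¬(((R ⊗ Q) → (Q → (R ⊗ Q))) ⊗ (R → Q)) = 1 − 0.66 = 0.34
R → ¬(((R ⊗ Q) → (Q → (R ⊗ Q))) ⊗ (R → Q)) = min(1, 1 − 0.43 + 0.34) = min(1, 0.91) = 0.91

0.91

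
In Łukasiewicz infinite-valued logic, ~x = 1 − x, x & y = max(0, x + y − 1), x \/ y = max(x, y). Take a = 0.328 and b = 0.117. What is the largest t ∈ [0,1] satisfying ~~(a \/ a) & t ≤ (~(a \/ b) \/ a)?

a \/ a = max(0.328, 0.328) = 0.328
~(a \/ a) = 1 − 0.328 = 0.672
~~(a \/ a) = 1 − 0.672 = 0.328
So the left factor is ~~(a \/ a) = 0.328.
a \/ b = max(0.328, 0.117) = 0.328
~(a \/ b) = 1 − 0.328 = 0.672
~(a \/ b) \/ a = max(0.672, 0.328) = 0.672
So the right-hand bound is ~(a \/ b) \/ a = 0.672.
The residuum of the Łukasiewicz t-norm gives the supremum: min(1, 1 − 0.328 + 0.672).
1 − 0.328 + 0.672 = 1.344, so t = min(1, 1.344) = 1.000.
Check: 0.328 & 1.000 = max(0, 0.328) = 0.328 ≤ 0.672.

1.000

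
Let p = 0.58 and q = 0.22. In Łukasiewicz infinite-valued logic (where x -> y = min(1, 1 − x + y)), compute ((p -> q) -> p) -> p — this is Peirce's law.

0.64

p -> q = min(1, 1 − 0.58 + 0.22) = min(1, 0.64) = 0.64
(p -> q) -> p = min(1, 1 − 0.64 + 0.58) = min(1, 0.94) = 0.94
((p -> q) -> p) -> p = min(1, 1 − 0.94 + 0.58) = min(1, 0.64) = 0.64
(The value 0.64 < 1 shows this instance is not satisfied; not a Ł∞-tautology in general.)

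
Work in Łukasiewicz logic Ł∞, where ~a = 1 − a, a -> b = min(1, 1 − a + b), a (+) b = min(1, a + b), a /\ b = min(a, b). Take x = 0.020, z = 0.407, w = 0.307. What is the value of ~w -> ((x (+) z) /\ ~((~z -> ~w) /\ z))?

~w = 1 − 0.307 = 0.693
x (+) z = min(1, 0.020 + 0.407) = min(1, 0.427) = 0.427
~z = 1 − 0.407 = 0.593
~z -> ~w = min(1, 1 − 0.593 + 0.693) = min(1, 1.100) = 1.000
(~z -> ~w) /\ z = min(1.000, 0.407) = 0.407
~((~z -> ~w) /\ z) = 1 − 0.407 = 0.593
(x (+) z) /\ ~((~z -> ~w) /\ z) = min(0.427, 0.593) = 0.427
~w -> ((x (+) z) /\ ~((~z -> ~w) /\ z)) = min(1, 1 − 0.693 + 0.427) = min(1, 0.734) = 0.734

0.734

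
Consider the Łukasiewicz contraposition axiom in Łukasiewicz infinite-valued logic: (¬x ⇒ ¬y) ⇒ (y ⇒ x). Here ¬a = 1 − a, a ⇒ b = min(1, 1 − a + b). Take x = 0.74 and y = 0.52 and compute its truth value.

¬x = 1 − 0.74 = 0.26
¬y = 1 − 0.52 = 0.48
¬x ⇒ ¬y = min(1, 1 − 0.26 + 0.48) = min(1, 1.22) = 1.00
y ⇒ x = min(1, 1 − 0.52 + 0.74) = min(1, 1.22) = 1.00
(¬x ⇒ ¬y) ⇒ (y ⇒ x) = min(1, 1 − 1.00 + 1.00) = min(1, 1.00) = 1.00
(As expected: an axiom of Ł∞, always 1.)

1.00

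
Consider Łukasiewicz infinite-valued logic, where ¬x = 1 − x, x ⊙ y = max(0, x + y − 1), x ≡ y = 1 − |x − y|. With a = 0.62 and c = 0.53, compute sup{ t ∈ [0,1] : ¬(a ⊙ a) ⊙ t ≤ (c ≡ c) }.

a ⊙ a = max(0, 0.62 + 0.62 − 1) = max(0, 0.24) = 0.24
¬(a ⊙ a) = 1 − 0.24 = 0.76
So the left factor is ¬(a ⊙ a) = 0.76.
c ≡ c = 1 − |0.53 − 0.53| = 1 − 0.00 = 1.00
So the right-hand bound is c ≡ c = 1.00.
The residuum of the Łukasiewicz t-norm gives the supremum: min(1, 1 − 0.76 + 1.00).
1 − 0.76 + 1.00 = 1.24, so t = min(1, 1.24) = 1.00.
Check: 0.76 ⊙ 1.00 = max(0, 0.76) = 0.76 ≤ 1.00.

1.00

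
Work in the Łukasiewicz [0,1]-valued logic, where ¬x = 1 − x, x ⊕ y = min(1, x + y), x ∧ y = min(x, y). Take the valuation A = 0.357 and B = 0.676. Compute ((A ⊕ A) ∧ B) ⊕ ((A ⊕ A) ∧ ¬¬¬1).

A ⊕ A = min(1, 0.357 + 0.357) = min(1, 0.714) = 0.714
(A ⊕ A) ∧ B = min(0.714, 0.676) = 0.676
¬1 = 1 − 1.000 = 0.000
¬¬1 = 1 − 0.000 = 1.000
¬¬¬1 = 1 − 1.000 = 0.000
(A ⊕ A) ∧ ¬¬¬1 = min(0.714, 0.000) = 0.000
((A ⊕ A) ∧ B) ⊕ ((A ⊕ A) ∧ ¬¬¬1) = min(1, 0.676 + 0.000) = min(1, 0.676) = 0.676

0.676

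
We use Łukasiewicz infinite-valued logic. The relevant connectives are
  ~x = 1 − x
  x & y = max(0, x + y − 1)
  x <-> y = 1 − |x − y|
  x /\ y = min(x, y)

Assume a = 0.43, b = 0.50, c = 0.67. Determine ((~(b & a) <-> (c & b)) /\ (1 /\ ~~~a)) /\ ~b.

0.17

b & a = max(0, 0.50 + 0.43 − 1) = max(0, -0.07) = 0.00
~(b & a) = 1 − 0.00 = 1.00
c & b = max(0, 0.67 + 0.50 − 1) = max(0, 0.17) = 0.17
~(b & a) <-> (c & b) = 1 − |1.00 − 0.17| = 1 − 0.83 = 0.17
~a = 1 − 0.43 = 0.57
~~a = 1 − 0.57 = 0.43
~~~a = 1 − 0.43 = 0.57
1 /\ ~~~a = min(1.00, 0.57) = 0.57
(~(b & a) <-> (c & b)) /\ (1 /\ ~~~a) = min(0.17, 0.57) = 0.17
~b = 1 − 0.50 = 0.50
((~(b & a) <-> (c & b)) /\ (1 /\ ~~~a)) /\ ~b = min(0.17, 0.50) = 0.17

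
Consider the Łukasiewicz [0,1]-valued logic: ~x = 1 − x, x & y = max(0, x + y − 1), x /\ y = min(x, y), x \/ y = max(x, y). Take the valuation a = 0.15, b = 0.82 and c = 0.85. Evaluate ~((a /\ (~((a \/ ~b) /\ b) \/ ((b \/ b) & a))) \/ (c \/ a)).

~b = 1 − 0.82 = 0.18
a \/ ~b = max(0.15, 0.18) = 0.18
(a \/ ~b) /\ b = min(0.18, 0.82) = 0.18
~((a \/ ~b) /\ b) = 1 − 0.18 = 0.82
b \/ b = max(0.82, 0.82) = 0.82
(b \/ b) & a = max(0, 0.82 + 0.15 − 1) = max(0, -0.03) = 0.00
~((a \/ ~b) /\ b) \/ ((b \/ b) & a) = max(0.82, 0.00) = 0.82
a /\ (~((a \/ ~b) /\ b) \/ ((b \/ b) & a)) = min(0.15, 0.82) = 0.15
c \/ a = max(0.85, 0.15) = 0.85
(a /\ (~((a \/ ~b) /\ b) \/ ((b \/ b) & a))) \/ (c \/ a) = max(0.15, 0.85) = 0.85
~((a /\ (~((a \/ ~b) /\ b) \/ ((b \/ b) & a))) \/ (c \/ a)) = 1 − 0.85 = 0.15

0.15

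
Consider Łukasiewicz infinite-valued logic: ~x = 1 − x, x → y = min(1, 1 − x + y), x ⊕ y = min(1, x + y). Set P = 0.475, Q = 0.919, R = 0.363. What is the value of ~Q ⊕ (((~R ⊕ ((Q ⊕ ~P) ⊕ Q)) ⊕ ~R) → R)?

~Q = 1 − 0.919 = 0.081
~R = 1 − 0.363 = 0.637
~P = 1 − 0.475 = 0.525
Q ⊕ ~P = min(1, 0.919 + 0.525) = min(1, 1.444) = 1.000
(Q ⊕ ~P) ⊕ Q = min(1, 1.000 + 0.919) = min(1, 1.919) = 1.000
~R ⊕ ((Q ⊕ ~P) ⊕ Q) = min(1, 0.637 + 1.000) = min(1, 1.637) = 1.000
(~R ⊕ ((Q ⊕ ~P) ⊕ Q)) ⊕ ~R = min(1, 1.000 + 0.637) = min(1, 1.637) = 1.000
((~R ⊕ ((Q ⊕ ~P) ⊕ Q)) ⊕ ~R) → R = min(1, 1 − 1.000 + 0.363) = min(1, 0.363) = 0.363
~Q ⊕ (((~R ⊕ ((Q ⊕ ~P) ⊕ Q)) ⊕ ~R) → R) = min(1, 0.081 + 0.363) = min(1, 0.444) = 0.444

0.444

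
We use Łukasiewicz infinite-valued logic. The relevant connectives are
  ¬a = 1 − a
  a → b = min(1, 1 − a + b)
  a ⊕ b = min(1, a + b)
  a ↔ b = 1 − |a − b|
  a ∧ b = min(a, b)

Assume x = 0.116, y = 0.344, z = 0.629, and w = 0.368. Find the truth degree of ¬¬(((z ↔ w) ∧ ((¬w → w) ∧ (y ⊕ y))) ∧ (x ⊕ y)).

z ↔ w = 1 − |0.629 − 0.368| = 1 − 0.261 = 0.739
¬w = 1 − 0.368 = 0.632
¬w → w = min(1, 1 − 0.632 + 0.368) = min(1, 0.736) = 0.736
y ⊕ y = min(1, 0.344 + 0.344) = min(1, 0.688) = 0.688
(¬w → w) ∧ (y ⊕ y) = min(0.736, 0.688) = 0.688
(z ↔ w) ∧ ((¬w → w) ∧ (y ⊕ y)) = min(0.739, 0.688) = 0.688
x ⊕ y = min(1, 0.116 + 0.344) = min(1, 0.460) = 0.460
((z ↔ w) ∧ ((¬w → w) ∧ (y ⊕ y))) ∧ (x ⊕ y) = min(0.688, 0.460) = 0.460
¬(((z ↔ w) ∧ ((¬w → w) ∧ (y ⊕ y))) ∧ (x ⊕ y)) = 1 − 0.460 = 0.540
¬¬(((z ↔ w) ∧ ((¬w → w) ∧ (y ⊕ y))) ∧ (x ⊕ y)) = 1 − 0.540 = 0.460

0.460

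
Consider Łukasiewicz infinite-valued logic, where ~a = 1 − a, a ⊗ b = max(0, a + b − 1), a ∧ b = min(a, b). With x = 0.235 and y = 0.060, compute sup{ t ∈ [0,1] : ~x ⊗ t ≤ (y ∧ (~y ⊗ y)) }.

0.235

~x = 1 − 0.235 = 0.765
So the left factor is ~x = 0.765.
~y = 1 − 0.060 = 0.940
~y ⊗ y = max(0, 0.940 + 0.060 − 1) = max(0, 0.000) = 0.000
y ∧ (~y ⊗ y) = min(0.060, 0.000) = 0.000
So the right-hand bound is y ∧ (~y ⊗ y) = 0.000.
The residuum of the Łukasiewicz t-norm gives the supremum: min(1, 1 − 0.765 + 0.000).
1 − 0.765 + 0.000 = 0.235, so t = min(1, 0.235) = 0.235.
Check: 0.765 ⊗ 0.235 = max(0, 0.000) = 0.000 ≤ 0.000.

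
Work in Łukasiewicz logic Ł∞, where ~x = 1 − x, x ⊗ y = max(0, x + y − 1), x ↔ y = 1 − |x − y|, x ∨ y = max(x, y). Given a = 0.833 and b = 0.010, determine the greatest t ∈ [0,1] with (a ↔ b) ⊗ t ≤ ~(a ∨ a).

a ↔ b = 1 − |0.833 − 0.010| = 1 − 0.823 = 0.177
So the left factor is a ↔ b = 0.177.
a ∨ a = max(0.833, 0.833) = 0.833
~(a ∨ a) = 1 − 0.833 = 0.167
So the right-hand bound is ~(a ∨ a) = 0.167.
The residuum of the Łukasiewicz t-norm gives the supremum: min(1, 1 − 0.177 + 0.167).
1 − 0.177 + 0.167 = 0.990, so t = min(1, 0.990) = 0.990.
Check: 0.177 ⊗ 0.990 = max(0, 0.167) = 0.167 ≤ 0.167.

0.990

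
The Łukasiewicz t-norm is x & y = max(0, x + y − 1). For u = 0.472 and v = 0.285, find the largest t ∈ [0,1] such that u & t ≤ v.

0.813

The residuum of the Łukasiewicz t-norm gives the supremum: min(1, 1 − 0.472 + 0.285).
1 − 0.472 + 0.285 = 0.813, so t = min(1, 0.813) = 0.813.
Check: 0.472 & 0.813 = max(0, 0.285) = 0.285 ≤ 0.285.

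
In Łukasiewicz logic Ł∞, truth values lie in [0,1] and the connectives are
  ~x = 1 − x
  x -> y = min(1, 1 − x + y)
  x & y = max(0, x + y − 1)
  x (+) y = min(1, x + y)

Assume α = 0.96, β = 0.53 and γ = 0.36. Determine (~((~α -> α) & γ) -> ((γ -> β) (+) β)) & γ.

~α = 1 − 0.96 = 0.04
~α -> α = min(1, 1 − 0.04 + 0.96) = min(1, 1.92) = 1.00
(~α -> α) & γ = max(0, 1.00 + 0.36 − 1) = max(0, 0.36) = 0.36
~((~α -> α) & γ) = 1 − 0.36 = 0.64
γ -> β = min(1, 1 − 0.36 + 0.53) = min(1, 1.17) = 1.00
(γ -> β) (+) β = min(1, 1.00 + 0.53) = min(1, 1.53) = 1.00
~((~α -> α) & γ) -> ((γ -> β) (+) β) = min(1, 1 − 0.64 + 1.00) = min(1, 1.36) = 1.00
(~((~α -> α) & γ) -> ((γ -> β) (+) β)) & γ = max(0, 1.00 + 0.36 − 1) = max(0, 0.36) = 0.36

0.36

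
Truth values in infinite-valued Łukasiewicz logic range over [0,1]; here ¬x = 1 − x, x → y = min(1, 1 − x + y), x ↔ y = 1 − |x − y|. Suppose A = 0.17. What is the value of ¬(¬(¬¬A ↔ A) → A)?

¬A = 1 − 0.17 = 0.83
¬¬A = 1 − 0.83 = 0.17
¬¬A ↔ A = 1 − |0.17 − 0.17| = 1 − 0.00 = 1.00
¬(¬¬A ↔ A) = 1 − 1.00 = 0.00
¬(¬¬A ↔ A) → A = min(1, 1 − 0.00 + 0.17) = min(1, 1.17) = 1.00
¬(¬(¬¬A ↔ A) → A) = 1 − 1.00 = 0.00

0.00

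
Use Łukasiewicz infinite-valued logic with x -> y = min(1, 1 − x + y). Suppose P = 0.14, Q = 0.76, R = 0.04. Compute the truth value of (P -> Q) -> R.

0.04

P -> Q = min(1, 1 − 0.14 + 0.76) = min(1, 1.62) = 1.00
(P -> Q) -> R = min(1, 1 − 1.00 + 0.04) = min(1, 0.04) = 0.04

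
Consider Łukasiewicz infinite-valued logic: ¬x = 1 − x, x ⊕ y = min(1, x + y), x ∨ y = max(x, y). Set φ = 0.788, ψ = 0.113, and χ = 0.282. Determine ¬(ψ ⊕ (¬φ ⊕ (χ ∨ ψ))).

¬φ = 1 − 0.788 = 0.212
χ ∨ ψ = max(0.282, 0.113) = 0.282
¬φ ⊕ (χ ∨ ψ) = min(1, 0.212 + 0.282) = min(1, 0.494) = 0.494
ψ ⊕ (¬φ ⊕ (χ ∨ ψ)) = min(1, 0.113 + 0.494) = min(1, 0.607) = 0.607
¬(ψ ⊕ (¬φ ⊕ (χ ∨ ψ))) = 1 − 0.607 = 0.393

0.393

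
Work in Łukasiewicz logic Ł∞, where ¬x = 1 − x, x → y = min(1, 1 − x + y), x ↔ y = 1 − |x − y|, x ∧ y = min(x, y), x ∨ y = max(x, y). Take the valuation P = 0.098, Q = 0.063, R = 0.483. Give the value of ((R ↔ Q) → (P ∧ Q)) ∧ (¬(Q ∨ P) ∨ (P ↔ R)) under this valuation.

0.483

R ↔ Q = 1 − |0.483 − 0.063| = 1 − 0.420 = 0.580
P ∧ Q = min(0.098, 0.063) = 0.063
(R ↔ Q) → (P ∧ Q) = min(1, 1 − 0.580 + 0.063) = min(1, 0.483) = 0.483
Q ∨ P = max(0.063, 0.098) = 0.098
¬(Q ∨ P) = 1 − 0.098 = 0.902
P ↔ R = 1 − |0.098 − 0.483| = 1 − 0.385 = 0.615
¬(Q ∨ P) ∨ (P ↔ R) = max(0.902, 0.615) = 0.902
((R ↔ Q) → (P ∧ Q)) ∧ (¬(Q ∨ P) ∨ (P ↔ R)) = min(0.483, 0.902) = 0.483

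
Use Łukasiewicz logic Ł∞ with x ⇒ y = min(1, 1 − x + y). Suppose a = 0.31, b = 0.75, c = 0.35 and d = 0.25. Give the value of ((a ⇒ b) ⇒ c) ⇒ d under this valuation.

a ⇒ b = min(1, 1 − 0.31 + 0.75) = min(1, 1.44) = 1.00
(a ⇒ b) ⇒ c = min(1, 1 − 1.00 + 0.35) = min(1, 0.35) = 0.35
((a ⇒ b) ⇒ c) ⇒ d = min(1, 1 − 0.35 + 0.25) = min(1, 0.90) = 0.90

0.90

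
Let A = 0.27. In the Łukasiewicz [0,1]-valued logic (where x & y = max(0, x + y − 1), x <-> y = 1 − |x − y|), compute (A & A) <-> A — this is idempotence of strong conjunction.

A & A = max(0, 0.27 + 0.27 − 1) = max(0, -0.46) = 0.00
(A & A) <-> A = 1 − |0.00 − 0.27| = 1 − 0.27 = 0.73
(The value 0.73 < 1 shows this instance is not satisfied; fails in Ł∞ since a ⊗ a = max(0, 2a−1) ≠ a in general.)

0.73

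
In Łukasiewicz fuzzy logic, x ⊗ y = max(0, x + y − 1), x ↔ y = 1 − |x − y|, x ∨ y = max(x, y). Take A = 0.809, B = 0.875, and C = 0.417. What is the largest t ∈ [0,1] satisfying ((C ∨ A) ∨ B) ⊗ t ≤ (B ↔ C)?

C ∨ A = max(0.417, 0.809) = 0.809
(C ∨ A) ∨ B = max(0.809, 0.875) = 0.875
So the left factor is (C ∨ A) ∨ B = 0.875.
B ↔ C = 1 − |0.875 − 0.417| = 1 − 0.458 = 0.542
So the right-hand bound is B ↔ C = 0.542.
The residuum of the Łukasiewicz t-norm gives the supremum: min(1, 1 − 0.875 + 0.542).
1 − 0.875 + 0.542 = 0.667, so t = min(1, 0.667) = 0.667.
Check: 0.875 ⊗ 0.667 = max(0, 0.542) = 0.542 ≤ 0.542.

0.667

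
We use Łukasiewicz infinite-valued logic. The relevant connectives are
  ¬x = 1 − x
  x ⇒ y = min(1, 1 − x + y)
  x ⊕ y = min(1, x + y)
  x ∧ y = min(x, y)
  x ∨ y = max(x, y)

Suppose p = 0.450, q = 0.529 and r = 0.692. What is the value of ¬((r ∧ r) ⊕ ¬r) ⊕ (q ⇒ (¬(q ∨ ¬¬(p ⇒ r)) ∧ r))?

0.471

r ∧ r = min(0.692, 0.692) = 0.692
¬r = 1 − 0.692 = 0.308
(r ∧ r) ⊕ ¬r = min(1, 0.692 + 0.308) = min(1, 1.000) = 1.000
¬((r ∧ r) ⊕ ¬r) = 1 − 1.000 = 0.000
p ⇒ r = min(1, 1 − 0.450 + 0.692) = min(1, 1.242) = 1.000
¬(p ⇒ r) = 1 − 1.000 = 0.000
¬¬(p ⇒ r) = 1 − 0.000 = 1.000
q ∨ ¬¬(p ⇒ r) = max(0.529, 1.000) = 1.000
¬(q ∨ ¬¬(p ⇒ r)) = 1 − 1.000 = 0.000
¬(q ∨ ¬¬(p ⇒ r)) ∧ r = min(0.000, 0.692) = 0.000
q ⇒ (¬(q ∨ ¬¬(p ⇒ r)) ∧ r) = min(1, 1 − 0.529 + 0.000) = min(1, 0.471) = 0.471
¬((r ∧ r) ⊕ ¬r) ⊕ (q ⇒ (¬(q ∨ ¬¬(p ⇒ r)) ∧ r)) = min(1, 0.000 + 0.471) = min(1, 0.471) = 0.471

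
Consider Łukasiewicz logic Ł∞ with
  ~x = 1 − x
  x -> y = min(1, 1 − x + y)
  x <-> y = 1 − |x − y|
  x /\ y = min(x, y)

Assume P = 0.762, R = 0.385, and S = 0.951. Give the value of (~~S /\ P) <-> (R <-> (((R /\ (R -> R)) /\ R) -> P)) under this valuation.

~S = 1 − 0.951 = 0.049
~~S = 1 − 0.049 = 0.951
~~S /\ P = min(0.951, 0.762) = 0.762
R -> R = min(1, 1 − 0.385 + 0.385) = min(1, 1.000) = 1.000
R /\ (R -> R) = min(0.385, 1.000) = 0.385
(R /\ (R -> R)) /\ R = min(0.385, 0.385) = 0.385
((R /\ (R -> R)) /\ R) -> P = min(1, 1 − 0.385 + 0.762) = min(1, 1.377) = 1.000
R <-> (((R /\ (R -> R)) /\ R) -> P) = 1 − |0.385 − 1.000| = 1 − 0.615 = 0.385
(~~S /\ P) <-> (R <-> (((R /\ (R -> R)) /\ R) -> P)) = 1 − |0.762 − 0.385| = 1 − 0.377 = 0.623

0.623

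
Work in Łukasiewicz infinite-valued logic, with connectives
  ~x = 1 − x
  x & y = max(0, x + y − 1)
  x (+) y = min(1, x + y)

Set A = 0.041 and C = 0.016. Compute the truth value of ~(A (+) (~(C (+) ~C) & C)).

0.959

~C = 1 − 0.016 = 0.984
C (+) ~C = min(1, 0.016 + 0.984) = min(1, 1.000) = 1.000
~(C (+) ~C) = 1 − 1.000 = 0.000
~(C (+) ~C) & C = max(0, 0.000 + 0.016 − 1) = max(0, -0.984) = 0.000
A (+) (~(C (+) ~C) & C) = min(1, 0.041 + 0.000) = min(1, 0.041) = 0.041
~(A (+) (~(C (+) ~C) & C)) = 1 − 0.041 = 0.959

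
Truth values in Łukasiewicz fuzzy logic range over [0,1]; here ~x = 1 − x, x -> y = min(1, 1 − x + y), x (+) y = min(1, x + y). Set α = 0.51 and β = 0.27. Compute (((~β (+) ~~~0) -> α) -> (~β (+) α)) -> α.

~β = 1 − 0.27 = 0.73
~0 = 1 − 0.00 = 1.00
~~0 = 1 − 1.00 = 0.00
~~~0 = 1 − 0.00 = 1.00
~β (+) ~~~0 = min(1, 0.73 + 1.00) = min(1, 1.73) = 1.00
(~β (+) ~~~0) -> α = min(1, 1 − 1.00 + 0.51) = min(1, 0.51) = 0.51
~β (+) α = min(1, 0.73 + 0.51) = min(1, 1.24) = 1.00
((~β (+) ~~~0) -> α) -> (~β (+) α) = min(1, 1 − 0.51 + 1.00) = min(1, 1.49) = 1.00
(((~β (+) ~~~0) -> α) -> (~β (+) α)) -> α = min(1, 1 − 1.00 + 0.51) = min(1, 0.51) = 0.51

0.51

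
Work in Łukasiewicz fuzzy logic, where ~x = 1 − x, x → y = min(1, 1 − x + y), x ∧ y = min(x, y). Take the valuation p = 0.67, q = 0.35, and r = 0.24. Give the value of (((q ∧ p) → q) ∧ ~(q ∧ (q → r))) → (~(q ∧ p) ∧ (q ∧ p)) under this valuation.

0.70

q ∧ p = min(0.35, 0.67) = 0.35
(q ∧ p) → q = min(1, 1 − 0.35 + 0.35) = min(1, 1.00) = 1.00
q → r = min(1, 1 − 0.35 + 0.24) = min(1, 0.89) = 0.89
q ∧ (q → r) = min(0.35, 0.89) = 0.35
~(q ∧ (q → r)) = 1 − 0.35 = 0.65
((q ∧ p) → q) ∧ ~(q ∧ (q → r)) = min(1.00, 0.65) = 0.65
~(q ∧ p) = 1 − 0.35 = 0.65
~(q ∧ p) ∧ (q ∧ p) = min(0.65, 0.35) = 0.35
(((q ∧ p) → q) ∧ ~(q ∧ (q → r))) → (~(q ∧ p) ∧ (q ∧ p)) = min(1, 1 − 0.65 + 0.35) = min(1, 0.70) = 0.70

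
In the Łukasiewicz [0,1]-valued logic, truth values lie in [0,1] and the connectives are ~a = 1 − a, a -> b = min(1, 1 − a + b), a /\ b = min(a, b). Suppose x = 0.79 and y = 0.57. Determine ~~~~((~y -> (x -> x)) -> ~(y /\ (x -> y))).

0.43

~y = 1 − 0.57 = 0.43
x -> x = min(1, 1 − 0.79 + 0.79) = min(1, 1.00) = 1.00
~y -> (x -> x) = min(1, 1 − 0.43 + 1.00) = min(1, 1.57) = 1.00
x -> y = min(1, 1 − 0.79 + 0.57) = min(1, 0.78) = 0.78
y /\ (x -> y) = min(0.57, 0.78) = 0.57
~(y /\ (x -> y)) = 1 − 0.57 = 0.43
(~y -> (x -> x)) -> ~(y /\ (x -> y)) = min(1, 1 − 1.00 + 0.43) = min(1, 0.43) = 0.43
~((~y -> (x -> x)) -> ~(y /\ (x -> y))) = 1 − 0.43 = 0.57
~~((~y -> (x -> x)) -> ~(y /\ (x -> y))) = 1 − 0.57 = 0.43
~~~((~y -> (x -> x)) -> ~(y /\ (x -> y))) = 1 − 0.43 = 0.57
~~~~((~y -> (x -> x)) -> ~(y /\ (x -> y))) = 1 − 0.57 = 0.43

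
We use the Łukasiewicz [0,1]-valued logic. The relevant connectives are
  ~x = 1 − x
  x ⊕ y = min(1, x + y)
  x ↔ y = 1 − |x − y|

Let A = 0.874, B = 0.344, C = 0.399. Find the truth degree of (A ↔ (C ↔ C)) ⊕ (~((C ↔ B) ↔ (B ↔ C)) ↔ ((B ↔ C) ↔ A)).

C ↔ C = 1 − |0.399 − 0.399| = 1 − 0.000 = 1.000
A ↔ (C ↔ C) = 1 − |0.874 − 1.000| = 1 − 0.126 = 0.874
C ↔ B = 1 − |0.399 − 0.344| = 1 − 0.055 = 0.945
B ↔ C = 1 − |0.344 − 0.399| = 1 − 0.055 = 0.945
(C ↔ B) ↔ (B ↔ C) = 1 − |0.945 − 0.945| = 1 − 0.000 = 1.000
~((C ↔ B) ↔ (B ↔ C)) = 1 − 1.000 = 0.000
(B ↔ C) ↔ A = 1 − |0.945 − 0.874| = 1 − 0.071 = 0.929
~((C ↔ B) ↔ (B ↔ C)) ↔ ((B ↔ C) ↔ A) = 1 − |0.000 − 0.929| = 1 − 0.929 = 0.071
(A ↔ (C ↔ C)) ⊕ (~((C ↔ B) ↔ (B ↔ C)) ↔ ((B ↔ C) ↔ A)) = min(1, 0.874 + 0.071) = min(1, 0.945) = 0.945

0.945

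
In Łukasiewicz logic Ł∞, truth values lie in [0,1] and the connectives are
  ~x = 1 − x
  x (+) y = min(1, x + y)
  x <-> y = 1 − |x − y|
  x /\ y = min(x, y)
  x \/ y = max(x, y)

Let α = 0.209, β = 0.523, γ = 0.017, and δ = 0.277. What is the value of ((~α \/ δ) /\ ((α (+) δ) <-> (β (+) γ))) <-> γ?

~α = 1 − 0.209 = 0.791
~α \/ δ = max(0.791, 0.277) = 0.791
α (+) δ = min(1, 0.209 + 0.277) = min(1, 0.486) = 0.486
β (+) γ = min(1, 0.523 + 0.017) = min(1, 0.540) = 0.540
(α (+) δ) <-> (β (+) γ) = 1 − |0.486 − 0.540| = 1 − 0.054 = 0.946
(~α \/ δ) /\ ((α (+) δ) <-> (β (+) γ)) = min(0.791, 0.946) = 0.791
((~α \/ δ) /\ ((α (+) δ) <-> (β (+) γ))) <-> γ = 1 − |0.791 − 0.017| = 1 − 0.774 = 0.226

0.226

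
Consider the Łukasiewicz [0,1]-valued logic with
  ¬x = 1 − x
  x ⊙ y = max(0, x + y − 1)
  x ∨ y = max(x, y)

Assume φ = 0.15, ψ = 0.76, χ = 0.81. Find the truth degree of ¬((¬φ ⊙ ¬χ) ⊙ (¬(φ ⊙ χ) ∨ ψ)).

0.96

¬φ = 1 − 0.15 = 0.85
¬χ = 1 − 0.81 = 0.19
¬φ ⊙ ¬χ = max(0, 0.85 + 0.19 − 1) = max(0, 0.04) = 0.04
φ ⊙ χ = max(0, 0.15 + 0.81 − 1) = max(0, -0.04) = 0.00
¬(φ ⊙ χ) = 1 − 0.00 = 1.00
¬(φ ⊙ χ) ∨ ψ = max(1.00, 0.76) = 1.00
(¬φ ⊙ ¬χ) ⊙ (¬(φ ⊙ χ) ∨ ψ) = max(0, 0.04 + 1.00 − 1) = max(0, 0.04) = 0.04
¬((¬φ ⊙ ¬χ) ⊙ (¬(φ ⊙ χ) ∨ ψ)) = 1 − 0.04 = 0.96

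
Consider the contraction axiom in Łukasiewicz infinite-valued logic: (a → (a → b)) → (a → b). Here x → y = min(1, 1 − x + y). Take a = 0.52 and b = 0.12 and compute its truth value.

a → b = min(1, 1 − 0.52 + 0.12) = min(1, 0.60) = 0.60
a → (a → b) = min(1, 1 − 0.52 + 0.60) = min(1, 1.08) = 1.00
(a → (a → b)) → (a → b) = min(1, 1 − 1.00 + 0.60) = min(1, 0.60) = 0.60
(The value 0.60 < 1 shows this instance is not satisfied; fails in Ł∞ (the t-norm is not idempotent).)

0.60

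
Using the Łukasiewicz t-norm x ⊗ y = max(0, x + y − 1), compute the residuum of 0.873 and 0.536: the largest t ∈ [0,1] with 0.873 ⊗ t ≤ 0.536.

The residuum of the Łukasiewicz t-norm gives the supremum: min(1, 1 − 0.873 + 0.536).
1 − 0.873 + 0.536 = 0.663, so t = min(1, 0.663) = 0.663.
Check: 0.873 ⊗ 0.663 = max(0, 0.536) = 0.536 ≤ 0.536.

0.663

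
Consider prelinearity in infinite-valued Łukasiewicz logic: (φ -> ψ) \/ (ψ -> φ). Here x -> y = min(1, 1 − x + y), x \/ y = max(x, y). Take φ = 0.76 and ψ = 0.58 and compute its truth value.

φ -> ψ = min(1, 1 − 0.76 + 0.58) = min(1, 0.82) = 0.82
ψ -> φ = min(1, 1 − 0.58 + 0.76) = min(1, 1.18) = 1.00
(φ -> ψ) \/ (ψ -> φ) = max(0.82, 1.00) = 1.00
(As expected: a Ł∞-tautology — holds in every MV-chain.)

1.00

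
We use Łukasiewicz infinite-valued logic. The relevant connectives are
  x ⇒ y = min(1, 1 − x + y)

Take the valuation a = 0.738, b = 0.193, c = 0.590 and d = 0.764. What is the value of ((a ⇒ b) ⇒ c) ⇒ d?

0.764

a ⇒ b = min(1, 1 − 0.738 + 0.193) = min(1, 0.455) = 0.455
(a ⇒ b) ⇒ c = min(1, 1 − 0.455 + 0.590) = min(1, 1.135) = 1.000
((a ⇒ b) ⇒ c) ⇒ d = min(1, 1 − 1.000 + 0.764) = min(1, 0.764) = 0.764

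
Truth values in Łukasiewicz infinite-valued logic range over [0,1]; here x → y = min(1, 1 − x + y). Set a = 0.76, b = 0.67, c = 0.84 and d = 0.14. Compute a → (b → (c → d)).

c → d = min(1, 1 − 0.84 + 0.14) = min(1, 0.30) = 0.30
b → (c → d) = min(1, 1 − 0.67 + 0.30) = min(1, 0.63) = 0.63
a → (b → (c → d)) = min(1, 1 − 0.76 + 0.63) = min(1, 0.87) = 0.87

0.87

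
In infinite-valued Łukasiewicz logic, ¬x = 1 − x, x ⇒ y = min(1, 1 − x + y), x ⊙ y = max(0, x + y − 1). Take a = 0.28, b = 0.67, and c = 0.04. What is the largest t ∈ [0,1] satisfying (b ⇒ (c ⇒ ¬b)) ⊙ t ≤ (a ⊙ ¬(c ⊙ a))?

0.28

¬b = 1 − 0.67 = 0.33
c ⇒ ¬b = min(1, 1 − 0.04 + 0.33) = min(1, 1.29) = 1.00
b ⇒ (c ⇒ ¬b) = min(1, 1 − 0.67 + 1.00) = min(1, 1.33) = 1.00
So the left factor is b ⇒ (c ⇒ ¬b) = 1.00.
c ⊙ a = max(0, 0.04 + 0.28 − 1) = max(0, -0.68) = 0.00
¬(c ⊙ a) = 1 − 0.00 = 1.00
a ⊙ ¬(c ⊙ a) = max(0, 0.28 + 1.00 − 1) = max(0, 0.28) = 0.28
So the right-hand bound is a ⊙ ¬(c ⊙ a) = 0.28.
The residuum of the Łukasiewicz t-norm gives the supremum: min(1, 1 − 1.00 + 0.28).
1 − 1.00 + 0.28 = 0.28, so t = min(1, 0.28) = 0.28.
Check: 1.00 ⊙ 0.28 = max(0, 0.28) = 0.28 ≤ 0.28.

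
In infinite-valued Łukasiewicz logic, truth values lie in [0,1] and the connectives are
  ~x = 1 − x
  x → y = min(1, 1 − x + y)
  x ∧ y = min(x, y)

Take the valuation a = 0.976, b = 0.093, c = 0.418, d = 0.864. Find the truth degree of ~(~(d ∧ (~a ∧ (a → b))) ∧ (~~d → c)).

0.446

~a = 1 − 0.976 = 0.024
a → b = min(1, 1 − 0.976 + 0.093) = min(1, 0.117) = 0.117
~a ∧ (a → b) = min(0.024, 0.117) = 0.024
d ∧ (~a ∧ (a → b)) = min(0.864, 0.024) = 0.024
~(d ∧ (~a ∧ (a → b))) = 1 − 0.024 = 0.976
~d = 1 − 0.864 = 0.136
~~d = 1 − 0.136 = 0.864
~~d → c = min(1, 1 − 0.864 + 0.418) = min(1, 0.554) = 0.554
~(d ∧ (~a ∧ (a → b))) ∧ (~~d → c) = min(0.976, 0.554) = 0.554
~(~(d ∧ (~a ∧ (a → b))) ∧ (~~d → c)) = 1 − 0.554 = 0.446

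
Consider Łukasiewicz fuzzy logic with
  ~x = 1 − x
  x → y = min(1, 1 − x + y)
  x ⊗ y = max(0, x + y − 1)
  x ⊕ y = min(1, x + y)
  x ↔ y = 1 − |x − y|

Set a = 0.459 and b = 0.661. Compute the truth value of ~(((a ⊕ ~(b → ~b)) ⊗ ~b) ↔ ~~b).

0.541

~b = 1 − 0.661 = 0.339
b → ~b = min(1, 1 − 0.661 + 0.339) = min(1, 0.678) = 0.678
~(b → ~b) = 1 − 0.678 = 0.322
a ⊕ ~(b → ~b) = min(1, 0.459 + 0.322) = min(1, 0.781) = 0.781
(a ⊕ ~(b → ~b)) ⊗ ~b = max(0, 0.781 + 0.339 − 1) = max(0, 0.120) = 0.120
~~b = 1 − 0.339 = 0.661
((a ⊕ ~(b → ~b)) ⊗ ~b) ↔ ~~b = 1 − |0.120 − 0.661| = 1 − 0.541 = 0.459
~(((a ⊕ ~(b → ~b)) ⊗ ~b) ↔ ~~b) = 1 − 0.459 = 0.541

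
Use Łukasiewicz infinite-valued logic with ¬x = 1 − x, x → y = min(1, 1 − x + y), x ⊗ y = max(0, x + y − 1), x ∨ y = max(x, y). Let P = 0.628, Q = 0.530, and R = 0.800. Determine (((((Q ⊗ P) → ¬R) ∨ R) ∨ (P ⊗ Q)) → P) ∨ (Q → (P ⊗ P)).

Q ⊗ P = max(0, 0.530 + 0.628 − 1) = max(0, 0.158) = 0.158
¬R = 1 − 0.800 = 0.200
(Q ⊗ P) → ¬R = min(1, 1 − 0.158 + 0.200) = min(1, 1.042) = 1.000
((Q ⊗ P) → ¬R) ∨ R = max(1.000, 0.800) = 1.000
P ⊗ Q = max(0, 0.628 + 0.530 − 1) = max(0, 0.158) = 0.158
(((Q ⊗ P) → ¬R) ∨ R) ∨ (P ⊗ Q) = max(1.000, 0.158) = 1.000
((((Q ⊗ P) → ¬R) ∨ R) ∨ (P ⊗ Q)) → P = min(1, 1 − 1.000 + 0.628) = min(1, 0.628) = 0.628
P ⊗ P = max(0, 0.628 + 0.628 − 1) = max(0, 0.256) = 0.256
Q → (P ⊗ P) = min(1, 1 − 0.530 + 0.256) = min(1, 0.726) = 0.726
(((((Q ⊗ P) → ¬R) ∨ R) ∨ (P ⊗ Q)) → P) ∨ (Q → (P ⊗ P)) = max(0.628, 0.726) = 0.726

0.726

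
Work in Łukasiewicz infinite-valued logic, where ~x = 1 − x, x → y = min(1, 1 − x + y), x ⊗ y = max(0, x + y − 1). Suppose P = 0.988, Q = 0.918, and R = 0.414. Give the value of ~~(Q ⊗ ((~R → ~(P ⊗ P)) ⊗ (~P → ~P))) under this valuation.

0.356

~R = 1 − 0.414 = 0.586
P ⊗ P = max(0, 0.988 + 0.988 − 1) = max(0, 0.976) = 0.976
~(P ⊗ P) = 1 − 0.976 = 0.024
~R → ~(P ⊗ P) = min(1, 1 − 0.586 + 0.024) = min(1, 0.438) = 0.438
~P = 1 − 0.988 = 0.012
~P → ~P = min(1, 1 − 0.012 + 0.012) = min(1, 1.000) = 1.000
(~R → ~(P ⊗ P)) ⊗ (~P → ~P) = max(0, 0.438 + 1.000 − 1) = max(0, 0.438) = 0.438
Q ⊗ ((~R → ~(P ⊗ P)) ⊗ (~P → ~P)) = max(0, 0.918 + 0.438 − 1) = max(0, 0.356) = 0.356
~(Q ⊗ ((~R → ~(P ⊗ P)) ⊗ (~P → ~P))) = 1 − 0.356 = 0.644
~~(Q ⊗ ((~R → ~(P ⊗ P)) ⊗ (~P → ~P))) = 1 − 0.644 = 0.356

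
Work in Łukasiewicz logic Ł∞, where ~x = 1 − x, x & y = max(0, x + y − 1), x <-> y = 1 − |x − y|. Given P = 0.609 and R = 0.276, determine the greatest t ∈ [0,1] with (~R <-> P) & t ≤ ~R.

0.839

~R = 1 − 0.276 = 0.724
~R <-> P = 1 − |0.724 − 0.609| = 1 − 0.115 = 0.885
So the left factor is ~R <-> P = 0.885.
So the right-hand bound is ~R = 0.724.
The residuum of the Łukasiewicz t-norm gives the supremum: min(1, 1 − 0.885 + 0.724).
1 − 0.885 + 0.724 = 0.839, so t = min(1, 0.839) = 0.839.
Check: 0.885 & 0.839 = max(0, 0.724) = 0.724 ≤ 0.724.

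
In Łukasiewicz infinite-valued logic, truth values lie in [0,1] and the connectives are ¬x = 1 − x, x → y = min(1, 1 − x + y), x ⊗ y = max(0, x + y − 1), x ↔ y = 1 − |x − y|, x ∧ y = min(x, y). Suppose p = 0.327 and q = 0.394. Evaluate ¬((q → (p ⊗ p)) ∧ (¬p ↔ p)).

0.394

p ⊗ p = max(0, 0.327 + 0.327 − 1) = max(0, -0.346) = 0.000
q → (p ⊗ p) = min(1, 1 − 0.394 + 0.000) = min(1, 0.606) = 0.606
¬p = 1 − 0.327 = 0.673
¬p ↔ p = 1 − |0.673 − 0.327| = 1 − 0.346 = 0.654
(q → (p ⊗ p)) ∧ (¬p ↔ p) = min(0.606, 0.654) = 0.606
¬((q → (p ⊗ p)) ∧ (¬p ↔ p)) = 1 − 0.606 = 0.394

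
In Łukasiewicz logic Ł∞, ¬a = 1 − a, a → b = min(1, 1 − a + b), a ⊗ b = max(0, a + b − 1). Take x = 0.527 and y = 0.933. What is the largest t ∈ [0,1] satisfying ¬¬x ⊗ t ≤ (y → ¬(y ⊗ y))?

¬x = 1 − 0.527 = 0.473
¬¬x = 1 − 0.473 = 0.527
So the left factor is ¬¬x = 0.527.
y ⊗ y = max(0, 0.933 + 0.933 − 1) = max(0, 0.866) = 0.866
¬(y ⊗ y) = 1 − 0.866 = 0.134
y → ¬(y ⊗ y) = min(1, 1 − 0.933 + 0.134) = min(1, 0.201) = 0.201
So the right-hand bound is y → ¬(y ⊗ y) = 0.201.
The residuum of the Łukasiewicz t-norm gives the supremum: min(1, 1 − 0.527 + 0.201).
1 − 0.527 + 0.201 = 0.674, so t = min(1, 0.674) = 0.674.
Check: 0.527 ⊗ 0.674 = max(0, 0.201) = 0.201 ≤ 0.201.

0.674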